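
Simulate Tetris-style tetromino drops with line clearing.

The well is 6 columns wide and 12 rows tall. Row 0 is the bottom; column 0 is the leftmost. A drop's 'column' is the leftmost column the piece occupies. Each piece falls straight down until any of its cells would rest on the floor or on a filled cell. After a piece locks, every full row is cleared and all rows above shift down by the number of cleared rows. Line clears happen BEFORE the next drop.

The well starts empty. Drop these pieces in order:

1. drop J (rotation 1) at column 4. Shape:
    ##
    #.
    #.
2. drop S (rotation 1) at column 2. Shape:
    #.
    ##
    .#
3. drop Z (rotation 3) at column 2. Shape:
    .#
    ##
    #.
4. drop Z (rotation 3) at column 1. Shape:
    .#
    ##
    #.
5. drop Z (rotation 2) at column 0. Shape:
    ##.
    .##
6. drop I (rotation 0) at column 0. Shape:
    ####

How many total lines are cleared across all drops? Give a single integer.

Answer: 0

Derivation:
Drop 1: J rot1 at col 4 lands with bottom-row=0; cleared 0 line(s) (total 0); column heights now [0 0 0 0 3 3], max=3
Drop 2: S rot1 at col 2 lands with bottom-row=0; cleared 0 line(s) (total 0); column heights now [0 0 3 2 3 3], max=3
Drop 3: Z rot3 at col 2 lands with bottom-row=3; cleared 0 line(s) (total 0); column heights now [0 0 5 6 3 3], max=6
Drop 4: Z rot3 at col 1 lands with bottom-row=4; cleared 0 line(s) (total 0); column heights now [0 6 7 6 3 3], max=7
Drop 5: Z rot2 at col 0 lands with bottom-row=7; cleared 0 line(s) (total 0); column heights now [9 9 8 6 3 3], max=9
Drop 6: I rot0 at col 0 lands with bottom-row=9; cleared 0 line(s) (total 0); column heights now [10 10 10 10 3 3], max=10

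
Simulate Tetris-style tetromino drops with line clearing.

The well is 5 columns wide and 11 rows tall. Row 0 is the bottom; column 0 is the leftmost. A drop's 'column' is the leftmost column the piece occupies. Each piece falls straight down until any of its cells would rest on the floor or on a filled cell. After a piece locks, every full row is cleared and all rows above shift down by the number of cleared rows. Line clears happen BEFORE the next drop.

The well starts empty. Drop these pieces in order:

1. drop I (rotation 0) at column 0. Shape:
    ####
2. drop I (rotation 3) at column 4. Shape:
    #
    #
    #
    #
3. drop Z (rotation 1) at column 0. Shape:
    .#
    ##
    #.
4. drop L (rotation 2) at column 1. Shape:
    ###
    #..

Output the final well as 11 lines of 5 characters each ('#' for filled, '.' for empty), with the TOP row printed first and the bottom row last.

Drop 1: I rot0 at col 0 lands with bottom-row=0; cleared 0 line(s) (total 0); column heights now [1 1 1 1 0], max=1
Drop 2: I rot3 at col 4 lands with bottom-row=0; cleared 1 line(s) (total 1); column heights now [0 0 0 0 3], max=3
Drop 3: Z rot1 at col 0 lands with bottom-row=0; cleared 0 line(s) (total 1); column heights now [2 3 0 0 3], max=3
Drop 4: L rot2 at col 1 lands with bottom-row=3; cleared 0 line(s) (total 1); column heights now [2 5 5 5 3], max=5

Answer: .....
.....
.....
.....
.....
.....
.###.
.#...
.#..#
##..#
#...#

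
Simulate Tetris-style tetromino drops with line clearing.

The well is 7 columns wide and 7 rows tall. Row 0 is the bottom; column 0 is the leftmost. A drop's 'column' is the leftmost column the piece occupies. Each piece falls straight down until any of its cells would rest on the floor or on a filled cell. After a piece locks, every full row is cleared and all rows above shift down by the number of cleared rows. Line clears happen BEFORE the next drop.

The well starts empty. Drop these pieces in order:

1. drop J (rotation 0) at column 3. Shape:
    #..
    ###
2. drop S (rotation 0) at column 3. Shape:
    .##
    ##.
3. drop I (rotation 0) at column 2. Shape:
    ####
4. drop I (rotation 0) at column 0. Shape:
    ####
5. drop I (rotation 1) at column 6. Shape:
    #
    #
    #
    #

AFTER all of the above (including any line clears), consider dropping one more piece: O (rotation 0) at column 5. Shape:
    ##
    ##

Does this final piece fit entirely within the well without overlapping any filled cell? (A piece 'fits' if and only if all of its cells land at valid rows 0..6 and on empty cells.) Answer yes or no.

Answer: yes

Derivation:
Drop 1: J rot0 at col 3 lands with bottom-row=0; cleared 0 line(s) (total 0); column heights now [0 0 0 2 1 1 0], max=2
Drop 2: S rot0 at col 3 lands with bottom-row=2; cleared 0 line(s) (total 0); column heights now [0 0 0 3 4 4 0], max=4
Drop 3: I rot0 at col 2 lands with bottom-row=4; cleared 0 line(s) (total 0); column heights now [0 0 5 5 5 5 0], max=5
Drop 4: I rot0 at col 0 lands with bottom-row=5; cleared 0 line(s) (total 0); column heights now [6 6 6 6 5 5 0], max=6
Drop 5: I rot1 at col 6 lands with bottom-row=0; cleared 0 line(s) (total 0); column heights now [6 6 6 6 5 5 4], max=6
Test piece O rot0 at col 5 (width 2): heights before test = [6 6 6 6 5 5 4]; fits = True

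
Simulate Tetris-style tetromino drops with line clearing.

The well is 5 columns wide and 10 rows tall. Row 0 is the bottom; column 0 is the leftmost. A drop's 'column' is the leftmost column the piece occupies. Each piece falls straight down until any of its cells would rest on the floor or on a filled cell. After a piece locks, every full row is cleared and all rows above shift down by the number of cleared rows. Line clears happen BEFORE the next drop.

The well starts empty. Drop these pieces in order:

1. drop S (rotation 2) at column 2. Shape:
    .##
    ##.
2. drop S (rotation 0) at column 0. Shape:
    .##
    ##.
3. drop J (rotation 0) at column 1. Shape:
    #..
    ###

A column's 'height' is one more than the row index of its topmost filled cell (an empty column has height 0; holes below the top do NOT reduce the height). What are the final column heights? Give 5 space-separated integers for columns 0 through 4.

Drop 1: S rot2 at col 2 lands with bottom-row=0; cleared 0 line(s) (total 0); column heights now [0 0 1 2 2], max=2
Drop 2: S rot0 at col 0 lands with bottom-row=0; cleared 0 line(s) (total 0); column heights now [1 2 2 2 2], max=2
Drop 3: J rot0 at col 1 lands with bottom-row=2; cleared 0 line(s) (total 0); column heights now [1 4 3 3 2], max=4

Answer: 1 4 3 3 2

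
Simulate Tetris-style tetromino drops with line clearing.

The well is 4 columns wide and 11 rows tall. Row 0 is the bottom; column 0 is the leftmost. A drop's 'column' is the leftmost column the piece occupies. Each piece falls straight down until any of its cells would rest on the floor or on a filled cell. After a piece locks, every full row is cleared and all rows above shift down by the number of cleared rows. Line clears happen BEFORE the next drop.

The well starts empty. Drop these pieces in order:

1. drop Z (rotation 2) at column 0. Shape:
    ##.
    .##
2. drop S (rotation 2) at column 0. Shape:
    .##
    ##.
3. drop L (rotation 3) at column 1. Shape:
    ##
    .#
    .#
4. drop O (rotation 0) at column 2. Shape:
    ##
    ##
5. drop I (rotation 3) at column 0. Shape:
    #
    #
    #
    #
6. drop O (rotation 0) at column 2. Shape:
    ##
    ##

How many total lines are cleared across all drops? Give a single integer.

Drop 1: Z rot2 at col 0 lands with bottom-row=0; cleared 0 line(s) (total 0); column heights now [2 2 1 0], max=2
Drop 2: S rot2 at col 0 lands with bottom-row=2; cleared 0 line(s) (total 0); column heights now [3 4 4 0], max=4
Drop 3: L rot3 at col 1 lands with bottom-row=4; cleared 0 line(s) (total 0); column heights now [3 7 7 0], max=7
Drop 4: O rot0 at col 2 lands with bottom-row=7; cleared 0 line(s) (total 0); column heights now [3 7 9 9], max=9
Drop 5: I rot3 at col 0 lands with bottom-row=3; cleared 0 line(s) (total 0); column heights now [7 7 9 9], max=9
Drop 6: O rot0 at col 2 lands with bottom-row=9; cleared 0 line(s) (total 0); column heights now [7 7 11 11], max=11

Answer: 0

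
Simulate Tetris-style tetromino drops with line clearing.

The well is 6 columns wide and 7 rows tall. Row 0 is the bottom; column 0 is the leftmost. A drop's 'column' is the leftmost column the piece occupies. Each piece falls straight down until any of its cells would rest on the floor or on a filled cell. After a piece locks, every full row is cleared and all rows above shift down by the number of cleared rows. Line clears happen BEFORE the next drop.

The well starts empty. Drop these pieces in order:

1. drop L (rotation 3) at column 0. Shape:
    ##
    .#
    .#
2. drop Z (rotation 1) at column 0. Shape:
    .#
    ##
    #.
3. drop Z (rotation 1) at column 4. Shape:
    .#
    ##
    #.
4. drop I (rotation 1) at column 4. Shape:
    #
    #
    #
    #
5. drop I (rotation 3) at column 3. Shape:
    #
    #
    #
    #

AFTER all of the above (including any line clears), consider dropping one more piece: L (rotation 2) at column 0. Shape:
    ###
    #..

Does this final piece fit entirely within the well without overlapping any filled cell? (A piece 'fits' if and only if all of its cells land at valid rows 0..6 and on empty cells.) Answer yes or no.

Drop 1: L rot3 at col 0 lands with bottom-row=0; cleared 0 line(s) (total 0); column heights now [3 3 0 0 0 0], max=3
Drop 2: Z rot1 at col 0 lands with bottom-row=3; cleared 0 line(s) (total 0); column heights now [5 6 0 0 0 0], max=6
Drop 3: Z rot1 at col 4 lands with bottom-row=0; cleared 0 line(s) (total 0); column heights now [5 6 0 0 2 3], max=6
Drop 4: I rot1 at col 4 lands with bottom-row=2; cleared 0 line(s) (total 0); column heights now [5 6 0 0 6 3], max=6
Drop 5: I rot3 at col 3 lands with bottom-row=0; cleared 0 line(s) (total 0); column heights now [5 6 0 4 6 3], max=6
Test piece L rot2 at col 0 (width 3): heights before test = [5 6 0 4 6 3]; fits = True

Answer: yes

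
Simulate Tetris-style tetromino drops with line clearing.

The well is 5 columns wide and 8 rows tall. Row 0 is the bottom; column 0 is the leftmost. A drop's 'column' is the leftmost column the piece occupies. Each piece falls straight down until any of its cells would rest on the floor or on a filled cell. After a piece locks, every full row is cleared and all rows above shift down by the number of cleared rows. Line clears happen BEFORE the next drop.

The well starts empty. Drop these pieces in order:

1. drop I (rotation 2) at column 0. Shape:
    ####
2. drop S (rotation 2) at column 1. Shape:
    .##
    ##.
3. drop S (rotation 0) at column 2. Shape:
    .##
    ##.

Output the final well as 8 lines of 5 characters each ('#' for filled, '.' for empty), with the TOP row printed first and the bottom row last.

Drop 1: I rot2 at col 0 lands with bottom-row=0; cleared 0 line(s) (total 0); column heights now [1 1 1 1 0], max=1
Drop 2: S rot2 at col 1 lands with bottom-row=1; cleared 0 line(s) (total 0); column heights now [1 2 3 3 0], max=3
Drop 3: S rot0 at col 2 lands with bottom-row=3; cleared 0 line(s) (total 0); column heights now [1 2 4 5 5], max=5

Answer: .....
.....
.....
...##
..##.
..##.
.##..
####.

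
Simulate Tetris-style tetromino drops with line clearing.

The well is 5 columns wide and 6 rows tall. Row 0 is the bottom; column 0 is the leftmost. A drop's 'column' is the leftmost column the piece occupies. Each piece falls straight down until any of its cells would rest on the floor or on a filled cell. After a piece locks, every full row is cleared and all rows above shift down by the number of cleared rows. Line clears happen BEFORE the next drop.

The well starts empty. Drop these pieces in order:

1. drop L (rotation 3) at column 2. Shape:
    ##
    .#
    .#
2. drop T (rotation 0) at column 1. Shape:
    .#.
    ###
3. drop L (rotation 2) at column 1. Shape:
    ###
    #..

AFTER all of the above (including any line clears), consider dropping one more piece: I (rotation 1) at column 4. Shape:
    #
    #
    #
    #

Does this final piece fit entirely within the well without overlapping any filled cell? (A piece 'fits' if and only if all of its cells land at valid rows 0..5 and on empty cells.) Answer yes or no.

Answer: yes

Derivation:
Drop 1: L rot3 at col 2 lands with bottom-row=0; cleared 0 line(s) (total 0); column heights now [0 0 3 3 0], max=3
Drop 2: T rot0 at col 1 lands with bottom-row=3; cleared 0 line(s) (total 0); column heights now [0 4 5 4 0], max=5
Drop 3: L rot2 at col 1 lands with bottom-row=4; cleared 0 line(s) (total 0); column heights now [0 6 6 6 0], max=6
Test piece I rot1 at col 4 (width 1): heights before test = [0 6 6 6 0]; fits = True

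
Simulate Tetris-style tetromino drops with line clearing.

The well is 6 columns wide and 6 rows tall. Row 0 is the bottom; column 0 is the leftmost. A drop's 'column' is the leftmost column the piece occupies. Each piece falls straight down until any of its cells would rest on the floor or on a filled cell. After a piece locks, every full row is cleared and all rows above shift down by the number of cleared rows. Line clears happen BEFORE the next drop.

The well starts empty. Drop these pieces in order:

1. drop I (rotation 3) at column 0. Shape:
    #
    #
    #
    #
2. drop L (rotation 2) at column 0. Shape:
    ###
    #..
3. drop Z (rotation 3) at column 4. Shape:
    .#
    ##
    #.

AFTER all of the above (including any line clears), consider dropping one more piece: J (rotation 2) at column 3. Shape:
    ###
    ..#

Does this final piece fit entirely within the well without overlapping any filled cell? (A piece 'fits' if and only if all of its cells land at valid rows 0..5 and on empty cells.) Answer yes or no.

Answer: yes

Derivation:
Drop 1: I rot3 at col 0 lands with bottom-row=0; cleared 0 line(s) (total 0); column heights now [4 0 0 0 0 0], max=4
Drop 2: L rot2 at col 0 lands with bottom-row=4; cleared 0 line(s) (total 0); column heights now [6 6 6 0 0 0], max=6
Drop 3: Z rot3 at col 4 lands with bottom-row=0; cleared 0 line(s) (total 0); column heights now [6 6 6 0 2 3], max=6
Test piece J rot2 at col 3 (width 3): heights before test = [6 6 6 0 2 3]; fits = True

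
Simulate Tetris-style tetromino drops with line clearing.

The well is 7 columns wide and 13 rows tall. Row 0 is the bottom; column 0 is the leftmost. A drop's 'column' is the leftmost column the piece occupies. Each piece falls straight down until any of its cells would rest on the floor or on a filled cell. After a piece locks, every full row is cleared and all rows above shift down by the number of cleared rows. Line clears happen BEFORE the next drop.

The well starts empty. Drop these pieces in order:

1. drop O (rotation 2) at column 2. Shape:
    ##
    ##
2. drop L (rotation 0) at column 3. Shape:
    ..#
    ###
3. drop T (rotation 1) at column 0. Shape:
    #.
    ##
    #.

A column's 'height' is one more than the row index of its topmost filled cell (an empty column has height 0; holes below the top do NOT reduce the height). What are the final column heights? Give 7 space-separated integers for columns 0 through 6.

Drop 1: O rot2 at col 2 lands with bottom-row=0; cleared 0 line(s) (total 0); column heights now [0 0 2 2 0 0 0], max=2
Drop 2: L rot0 at col 3 lands with bottom-row=2; cleared 0 line(s) (total 0); column heights now [0 0 2 3 3 4 0], max=4
Drop 3: T rot1 at col 0 lands with bottom-row=0; cleared 0 line(s) (total 0); column heights now [3 2 2 3 3 4 0], max=4

Answer: 3 2 2 3 3 4 0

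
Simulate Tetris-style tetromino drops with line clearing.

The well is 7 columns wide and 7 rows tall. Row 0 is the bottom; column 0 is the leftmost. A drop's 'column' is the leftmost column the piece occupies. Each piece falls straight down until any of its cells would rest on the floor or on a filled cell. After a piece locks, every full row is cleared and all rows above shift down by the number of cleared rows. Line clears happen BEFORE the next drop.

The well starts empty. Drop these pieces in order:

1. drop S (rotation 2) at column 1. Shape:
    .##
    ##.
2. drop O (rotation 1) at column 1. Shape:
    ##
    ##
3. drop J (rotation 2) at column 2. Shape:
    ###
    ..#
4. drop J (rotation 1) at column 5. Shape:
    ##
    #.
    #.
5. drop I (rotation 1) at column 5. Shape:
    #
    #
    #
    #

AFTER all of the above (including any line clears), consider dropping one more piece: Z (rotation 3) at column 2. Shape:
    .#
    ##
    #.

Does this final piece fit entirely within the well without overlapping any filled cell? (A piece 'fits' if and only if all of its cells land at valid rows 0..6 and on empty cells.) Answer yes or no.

Drop 1: S rot2 at col 1 lands with bottom-row=0; cleared 0 line(s) (total 0); column heights now [0 1 2 2 0 0 0], max=2
Drop 2: O rot1 at col 1 lands with bottom-row=2; cleared 0 line(s) (total 0); column heights now [0 4 4 2 0 0 0], max=4
Drop 3: J rot2 at col 2 lands with bottom-row=3; cleared 0 line(s) (total 0); column heights now [0 4 5 5 5 0 0], max=5
Drop 4: J rot1 at col 5 lands with bottom-row=0; cleared 0 line(s) (total 0); column heights now [0 4 5 5 5 3 3], max=5
Drop 5: I rot1 at col 5 lands with bottom-row=3; cleared 0 line(s) (total 0); column heights now [0 4 5 5 5 7 3], max=7
Test piece Z rot3 at col 2 (width 2): heights before test = [0 4 5 5 5 7 3]; fits = False

Answer: no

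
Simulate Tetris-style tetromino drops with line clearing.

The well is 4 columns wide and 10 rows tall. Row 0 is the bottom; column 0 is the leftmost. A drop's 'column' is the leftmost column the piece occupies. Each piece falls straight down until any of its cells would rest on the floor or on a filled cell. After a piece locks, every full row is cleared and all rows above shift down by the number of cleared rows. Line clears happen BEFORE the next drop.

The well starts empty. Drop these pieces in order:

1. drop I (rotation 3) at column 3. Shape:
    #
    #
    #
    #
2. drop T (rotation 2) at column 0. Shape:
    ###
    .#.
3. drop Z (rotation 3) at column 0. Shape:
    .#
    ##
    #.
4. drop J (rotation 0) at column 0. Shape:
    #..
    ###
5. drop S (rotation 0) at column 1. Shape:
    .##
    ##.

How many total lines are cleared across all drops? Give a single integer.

Answer: 1

Derivation:
Drop 1: I rot3 at col 3 lands with bottom-row=0; cleared 0 line(s) (total 0); column heights now [0 0 0 4], max=4
Drop 2: T rot2 at col 0 lands with bottom-row=0; cleared 1 line(s) (total 1); column heights now [0 1 0 3], max=3
Drop 3: Z rot3 at col 0 lands with bottom-row=0; cleared 0 line(s) (total 1); column heights now [2 3 0 3], max=3
Drop 4: J rot0 at col 0 lands with bottom-row=3; cleared 0 line(s) (total 1); column heights now [5 4 4 3], max=5
Drop 5: S rot0 at col 1 lands with bottom-row=4; cleared 0 line(s) (total 1); column heights now [5 5 6 6], max=6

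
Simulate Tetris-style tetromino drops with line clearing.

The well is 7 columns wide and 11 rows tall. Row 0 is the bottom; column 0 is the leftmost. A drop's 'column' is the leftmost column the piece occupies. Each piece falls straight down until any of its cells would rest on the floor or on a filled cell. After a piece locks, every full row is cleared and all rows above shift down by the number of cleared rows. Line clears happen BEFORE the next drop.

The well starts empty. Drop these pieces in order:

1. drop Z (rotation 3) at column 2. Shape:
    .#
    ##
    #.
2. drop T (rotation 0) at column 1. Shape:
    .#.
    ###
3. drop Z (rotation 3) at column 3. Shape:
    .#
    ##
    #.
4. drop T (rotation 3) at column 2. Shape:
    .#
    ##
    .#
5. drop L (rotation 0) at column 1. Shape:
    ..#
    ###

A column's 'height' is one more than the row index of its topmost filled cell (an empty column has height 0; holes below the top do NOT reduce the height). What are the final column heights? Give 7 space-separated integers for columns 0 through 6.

Drop 1: Z rot3 at col 2 lands with bottom-row=0; cleared 0 line(s) (total 0); column heights now [0 0 2 3 0 0 0], max=3
Drop 2: T rot0 at col 1 lands with bottom-row=3; cleared 0 line(s) (total 0); column heights now [0 4 5 4 0 0 0], max=5
Drop 3: Z rot3 at col 3 lands with bottom-row=4; cleared 0 line(s) (total 0); column heights now [0 4 5 6 7 0 0], max=7
Drop 4: T rot3 at col 2 lands with bottom-row=6; cleared 0 line(s) (total 0); column heights now [0 4 8 9 7 0 0], max=9
Drop 5: L rot0 at col 1 lands with bottom-row=9; cleared 0 line(s) (total 0); column heights now [0 10 10 11 7 0 0], max=11

Answer: 0 10 10 11 7 0 0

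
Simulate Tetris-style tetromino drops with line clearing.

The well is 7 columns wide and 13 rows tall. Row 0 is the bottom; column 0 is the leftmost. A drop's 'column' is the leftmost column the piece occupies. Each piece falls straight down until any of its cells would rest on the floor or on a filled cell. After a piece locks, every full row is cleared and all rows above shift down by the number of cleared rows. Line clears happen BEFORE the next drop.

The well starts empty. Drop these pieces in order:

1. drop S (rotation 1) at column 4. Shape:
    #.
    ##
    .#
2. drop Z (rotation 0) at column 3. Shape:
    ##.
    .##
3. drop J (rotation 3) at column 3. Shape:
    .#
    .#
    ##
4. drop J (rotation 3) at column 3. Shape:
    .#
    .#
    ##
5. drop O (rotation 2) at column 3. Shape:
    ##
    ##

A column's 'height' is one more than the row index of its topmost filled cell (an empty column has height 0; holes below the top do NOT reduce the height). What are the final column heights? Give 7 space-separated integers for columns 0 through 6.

Answer: 0 0 0 13 13 4 0

Derivation:
Drop 1: S rot1 at col 4 lands with bottom-row=0; cleared 0 line(s) (total 0); column heights now [0 0 0 0 3 2 0], max=3
Drop 2: Z rot0 at col 3 lands with bottom-row=3; cleared 0 line(s) (total 0); column heights now [0 0 0 5 5 4 0], max=5
Drop 3: J rot3 at col 3 lands with bottom-row=5; cleared 0 line(s) (total 0); column heights now [0 0 0 6 8 4 0], max=8
Drop 4: J rot3 at col 3 lands with bottom-row=8; cleared 0 line(s) (total 0); column heights now [0 0 0 9 11 4 0], max=11
Drop 5: O rot2 at col 3 lands with bottom-row=11; cleared 0 line(s) (total 0); column heights now [0 0 0 13 13 4 0], max=13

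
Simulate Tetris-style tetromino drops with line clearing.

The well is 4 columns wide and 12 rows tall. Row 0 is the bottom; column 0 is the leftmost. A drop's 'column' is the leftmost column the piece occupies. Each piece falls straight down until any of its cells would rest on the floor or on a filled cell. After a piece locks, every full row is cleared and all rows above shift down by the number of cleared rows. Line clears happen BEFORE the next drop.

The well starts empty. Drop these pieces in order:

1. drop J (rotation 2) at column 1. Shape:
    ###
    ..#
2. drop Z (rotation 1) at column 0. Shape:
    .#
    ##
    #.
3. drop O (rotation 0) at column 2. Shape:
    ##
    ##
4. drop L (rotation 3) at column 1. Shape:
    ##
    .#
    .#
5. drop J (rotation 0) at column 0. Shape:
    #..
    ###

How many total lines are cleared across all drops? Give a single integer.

Drop 1: J rot2 at col 1 lands with bottom-row=0; cleared 0 line(s) (total 0); column heights now [0 2 2 2], max=2
Drop 2: Z rot1 at col 0 lands with bottom-row=1; cleared 1 line(s) (total 1); column heights now [2 3 0 1], max=3
Drop 3: O rot0 at col 2 lands with bottom-row=1; cleared 1 line(s) (total 2); column heights now [0 2 2 2], max=2
Drop 4: L rot3 at col 1 lands with bottom-row=2; cleared 0 line(s) (total 2); column heights now [0 5 5 2], max=5
Drop 5: J rot0 at col 0 lands with bottom-row=5; cleared 0 line(s) (total 2); column heights now [7 6 6 2], max=7

Answer: 2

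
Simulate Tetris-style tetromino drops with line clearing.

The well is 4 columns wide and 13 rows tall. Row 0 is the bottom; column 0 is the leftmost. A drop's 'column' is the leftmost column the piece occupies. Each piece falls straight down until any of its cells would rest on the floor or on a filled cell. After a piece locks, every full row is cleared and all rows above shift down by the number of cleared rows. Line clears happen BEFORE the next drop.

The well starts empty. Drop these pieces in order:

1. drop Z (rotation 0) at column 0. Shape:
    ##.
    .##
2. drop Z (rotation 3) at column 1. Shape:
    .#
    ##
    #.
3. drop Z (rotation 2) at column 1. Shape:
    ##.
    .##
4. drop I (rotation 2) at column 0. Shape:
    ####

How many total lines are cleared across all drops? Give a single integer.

Answer: 1

Derivation:
Drop 1: Z rot0 at col 0 lands with bottom-row=0; cleared 0 line(s) (total 0); column heights now [2 2 1 0], max=2
Drop 2: Z rot3 at col 1 lands with bottom-row=2; cleared 0 line(s) (total 0); column heights now [2 4 5 0], max=5
Drop 3: Z rot2 at col 1 lands with bottom-row=5; cleared 0 line(s) (total 0); column heights now [2 7 7 6], max=7
Drop 4: I rot2 at col 0 lands with bottom-row=7; cleared 1 line(s) (total 1); column heights now [2 7 7 6], max=7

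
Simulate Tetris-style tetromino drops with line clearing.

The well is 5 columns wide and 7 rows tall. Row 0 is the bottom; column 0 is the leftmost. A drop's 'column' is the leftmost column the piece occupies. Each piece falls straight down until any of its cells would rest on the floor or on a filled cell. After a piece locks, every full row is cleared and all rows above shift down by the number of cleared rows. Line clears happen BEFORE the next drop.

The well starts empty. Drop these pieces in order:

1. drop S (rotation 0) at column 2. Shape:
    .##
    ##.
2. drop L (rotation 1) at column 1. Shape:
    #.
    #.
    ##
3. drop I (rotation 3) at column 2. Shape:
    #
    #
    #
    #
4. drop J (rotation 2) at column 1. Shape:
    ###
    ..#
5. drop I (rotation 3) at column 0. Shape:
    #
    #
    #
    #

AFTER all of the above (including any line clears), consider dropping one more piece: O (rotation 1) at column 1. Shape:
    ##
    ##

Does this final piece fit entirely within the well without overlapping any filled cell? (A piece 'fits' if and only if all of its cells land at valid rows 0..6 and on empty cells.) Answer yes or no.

Drop 1: S rot0 at col 2 lands with bottom-row=0; cleared 0 line(s) (total 0); column heights now [0 0 1 2 2], max=2
Drop 2: L rot1 at col 1 lands with bottom-row=1; cleared 0 line(s) (total 0); column heights now [0 4 2 2 2], max=4
Drop 3: I rot3 at col 2 lands with bottom-row=2; cleared 0 line(s) (total 0); column heights now [0 4 6 2 2], max=6
Drop 4: J rot2 at col 1 lands with bottom-row=5; cleared 0 line(s) (total 0); column heights now [0 7 7 7 2], max=7
Drop 5: I rot3 at col 0 lands with bottom-row=0; cleared 1 line(s) (total 1); column heights now [3 6 6 6 0], max=6
Test piece O rot1 at col 1 (width 2): heights before test = [3 6 6 6 0]; fits = False

Answer: no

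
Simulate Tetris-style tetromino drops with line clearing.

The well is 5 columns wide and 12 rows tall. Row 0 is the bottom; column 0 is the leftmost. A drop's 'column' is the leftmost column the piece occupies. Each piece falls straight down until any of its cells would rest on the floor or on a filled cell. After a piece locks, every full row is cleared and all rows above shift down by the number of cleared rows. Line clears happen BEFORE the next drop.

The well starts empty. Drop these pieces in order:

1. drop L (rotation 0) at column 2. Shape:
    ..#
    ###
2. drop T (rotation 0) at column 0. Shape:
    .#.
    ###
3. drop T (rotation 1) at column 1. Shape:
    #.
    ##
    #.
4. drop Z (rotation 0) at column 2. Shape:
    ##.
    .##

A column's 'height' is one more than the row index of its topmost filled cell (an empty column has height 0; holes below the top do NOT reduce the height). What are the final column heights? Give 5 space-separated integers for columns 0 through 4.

Answer: 2 6 6 6 5

Derivation:
Drop 1: L rot0 at col 2 lands with bottom-row=0; cleared 0 line(s) (total 0); column heights now [0 0 1 1 2], max=2
Drop 2: T rot0 at col 0 lands with bottom-row=1; cleared 0 line(s) (total 0); column heights now [2 3 2 1 2], max=3
Drop 3: T rot1 at col 1 lands with bottom-row=3; cleared 0 line(s) (total 0); column heights now [2 6 5 1 2], max=6
Drop 4: Z rot0 at col 2 lands with bottom-row=4; cleared 0 line(s) (total 0); column heights now [2 6 6 6 5], max=6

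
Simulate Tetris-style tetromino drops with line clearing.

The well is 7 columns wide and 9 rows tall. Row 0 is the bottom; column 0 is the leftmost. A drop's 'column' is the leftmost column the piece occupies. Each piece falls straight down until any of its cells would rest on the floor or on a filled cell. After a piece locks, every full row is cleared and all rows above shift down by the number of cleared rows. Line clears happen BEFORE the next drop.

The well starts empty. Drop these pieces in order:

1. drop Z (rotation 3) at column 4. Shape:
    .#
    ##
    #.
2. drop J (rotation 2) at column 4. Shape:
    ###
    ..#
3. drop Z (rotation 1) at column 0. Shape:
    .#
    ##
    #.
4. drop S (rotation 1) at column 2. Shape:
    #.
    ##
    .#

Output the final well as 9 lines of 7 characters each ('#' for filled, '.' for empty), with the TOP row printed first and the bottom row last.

Drop 1: Z rot3 at col 4 lands with bottom-row=0; cleared 0 line(s) (total 0); column heights now [0 0 0 0 2 3 0], max=3
Drop 2: J rot2 at col 4 lands with bottom-row=2; cleared 0 line(s) (total 0); column heights now [0 0 0 0 4 4 4], max=4
Drop 3: Z rot1 at col 0 lands with bottom-row=0; cleared 0 line(s) (total 0); column heights now [2 3 0 0 4 4 4], max=4
Drop 4: S rot1 at col 2 lands with bottom-row=0; cleared 0 line(s) (total 0); column heights now [2 3 3 2 4 4 4], max=4

Answer: .......
.......
.......
.......
.......
....###
.##..##
######.
#..##..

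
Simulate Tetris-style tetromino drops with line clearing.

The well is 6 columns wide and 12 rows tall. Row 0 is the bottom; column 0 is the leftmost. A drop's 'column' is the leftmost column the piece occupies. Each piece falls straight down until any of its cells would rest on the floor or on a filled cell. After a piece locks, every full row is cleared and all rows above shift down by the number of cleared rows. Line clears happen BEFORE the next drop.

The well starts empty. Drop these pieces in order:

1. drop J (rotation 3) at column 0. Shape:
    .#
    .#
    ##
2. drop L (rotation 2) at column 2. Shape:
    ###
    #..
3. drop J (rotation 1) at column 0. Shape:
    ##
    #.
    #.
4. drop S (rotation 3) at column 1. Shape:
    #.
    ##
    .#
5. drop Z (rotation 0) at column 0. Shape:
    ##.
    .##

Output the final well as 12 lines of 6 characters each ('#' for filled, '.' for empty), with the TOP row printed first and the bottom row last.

Drop 1: J rot3 at col 0 lands with bottom-row=0; cleared 0 line(s) (total 0); column heights now [1 3 0 0 0 0], max=3
Drop 2: L rot2 at col 2 lands with bottom-row=0; cleared 0 line(s) (total 0); column heights now [1 3 2 2 2 0], max=3
Drop 3: J rot1 at col 0 lands with bottom-row=1; cleared 0 line(s) (total 0); column heights now [4 4 2 2 2 0], max=4
Drop 4: S rot3 at col 1 lands with bottom-row=3; cleared 0 line(s) (total 0); column heights now [4 6 5 2 2 0], max=6
Drop 5: Z rot0 at col 0 lands with bottom-row=6; cleared 0 line(s) (total 0); column heights now [8 8 7 2 2 0], max=8

Answer: ......
......
......
......
##....
.##...
.#....
.##...
###...
##....
#####.
###...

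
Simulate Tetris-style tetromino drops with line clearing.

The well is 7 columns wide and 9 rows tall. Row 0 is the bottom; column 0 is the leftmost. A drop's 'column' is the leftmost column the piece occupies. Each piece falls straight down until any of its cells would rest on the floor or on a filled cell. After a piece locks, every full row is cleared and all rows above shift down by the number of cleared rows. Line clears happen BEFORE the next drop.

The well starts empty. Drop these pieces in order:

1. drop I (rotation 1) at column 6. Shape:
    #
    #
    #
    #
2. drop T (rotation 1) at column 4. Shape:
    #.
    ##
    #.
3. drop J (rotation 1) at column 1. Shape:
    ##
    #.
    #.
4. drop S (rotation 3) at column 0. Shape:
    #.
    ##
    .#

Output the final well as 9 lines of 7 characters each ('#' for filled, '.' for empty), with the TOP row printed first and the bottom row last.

Answer: .......
.......
.......
#......
##.....
.#....#
.##.#.#
.#..###
.#..#.#

Derivation:
Drop 1: I rot1 at col 6 lands with bottom-row=0; cleared 0 line(s) (total 0); column heights now [0 0 0 0 0 0 4], max=4
Drop 2: T rot1 at col 4 lands with bottom-row=0; cleared 0 line(s) (total 0); column heights now [0 0 0 0 3 2 4], max=4
Drop 3: J rot1 at col 1 lands with bottom-row=0; cleared 0 line(s) (total 0); column heights now [0 3 3 0 3 2 4], max=4
Drop 4: S rot3 at col 0 lands with bottom-row=3; cleared 0 line(s) (total 0); column heights now [6 5 3 0 3 2 4], max=6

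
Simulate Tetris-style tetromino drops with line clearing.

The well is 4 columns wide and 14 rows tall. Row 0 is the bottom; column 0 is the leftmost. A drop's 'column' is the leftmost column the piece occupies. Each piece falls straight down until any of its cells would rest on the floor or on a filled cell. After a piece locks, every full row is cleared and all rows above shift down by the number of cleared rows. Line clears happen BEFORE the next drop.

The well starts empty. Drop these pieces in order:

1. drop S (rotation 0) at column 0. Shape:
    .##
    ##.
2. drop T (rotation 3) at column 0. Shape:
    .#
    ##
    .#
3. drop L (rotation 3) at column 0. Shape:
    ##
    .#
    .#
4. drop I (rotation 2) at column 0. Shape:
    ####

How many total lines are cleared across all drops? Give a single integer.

Answer: 1

Derivation:
Drop 1: S rot0 at col 0 lands with bottom-row=0; cleared 0 line(s) (total 0); column heights now [1 2 2 0], max=2
Drop 2: T rot3 at col 0 lands with bottom-row=2; cleared 0 line(s) (total 0); column heights now [4 5 2 0], max=5
Drop 3: L rot3 at col 0 lands with bottom-row=5; cleared 0 line(s) (total 0); column heights now [8 8 2 0], max=8
Drop 4: I rot2 at col 0 lands with bottom-row=8; cleared 1 line(s) (total 1); column heights now [8 8 2 0], max=8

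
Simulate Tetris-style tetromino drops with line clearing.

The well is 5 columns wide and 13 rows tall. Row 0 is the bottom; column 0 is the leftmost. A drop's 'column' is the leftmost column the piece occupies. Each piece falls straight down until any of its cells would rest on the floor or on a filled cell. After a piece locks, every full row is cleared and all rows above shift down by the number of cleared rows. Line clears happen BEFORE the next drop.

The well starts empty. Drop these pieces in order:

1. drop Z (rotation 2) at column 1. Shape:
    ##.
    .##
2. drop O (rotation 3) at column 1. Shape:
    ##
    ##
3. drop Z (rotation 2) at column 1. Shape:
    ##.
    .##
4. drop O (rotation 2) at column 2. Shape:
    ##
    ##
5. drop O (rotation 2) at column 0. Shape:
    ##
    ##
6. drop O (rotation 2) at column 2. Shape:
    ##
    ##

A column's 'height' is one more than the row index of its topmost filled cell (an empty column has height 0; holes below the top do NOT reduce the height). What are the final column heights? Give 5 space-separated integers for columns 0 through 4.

Answer: 8 8 10 10 0

Derivation:
Drop 1: Z rot2 at col 1 lands with bottom-row=0; cleared 0 line(s) (total 0); column heights now [0 2 2 1 0], max=2
Drop 2: O rot3 at col 1 lands with bottom-row=2; cleared 0 line(s) (total 0); column heights now [0 4 4 1 0], max=4
Drop 3: Z rot2 at col 1 lands with bottom-row=4; cleared 0 line(s) (total 0); column heights now [0 6 6 5 0], max=6
Drop 4: O rot2 at col 2 lands with bottom-row=6; cleared 0 line(s) (total 0); column heights now [0 6 8 8 0], max=8
Drop 5: O rot2 at col 0 lands with bottom-row=6; cleared 0 line(s) (total 0); column heights now [8 8 8 8 0], max=8
Drop 6: O rot2 at col 2 lands with bottom-row=8; cleared 0 line(s) (total 0); column heights now [8 8 10 10 0], max=10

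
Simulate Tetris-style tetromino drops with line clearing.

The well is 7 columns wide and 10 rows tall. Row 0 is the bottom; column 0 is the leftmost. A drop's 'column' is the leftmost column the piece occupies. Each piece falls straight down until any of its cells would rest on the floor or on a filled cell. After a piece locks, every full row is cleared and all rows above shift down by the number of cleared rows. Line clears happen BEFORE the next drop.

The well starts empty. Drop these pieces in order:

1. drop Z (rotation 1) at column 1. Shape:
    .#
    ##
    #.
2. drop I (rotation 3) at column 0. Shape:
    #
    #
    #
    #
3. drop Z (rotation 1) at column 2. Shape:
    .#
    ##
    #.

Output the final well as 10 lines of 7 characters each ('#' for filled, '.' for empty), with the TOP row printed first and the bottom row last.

Answer: .......
.......
.......
.......
...#...
..##...
#.#....
#.#....
###....
##.....

Derivation:
Drop 1: Z rot1 at col 1 lands with bottom-row=0; cleared 0 line(s) (total 0); column heights now [0 2 3 0 0 0 0], max=3
Drop 2: I rot3 at col 0 lands with bottom-row=0; cleared 0 line(s) (total 0); column heights now [4 2 3 0 0 0 0], max=4
Drop 3: Z rot1 at col 2 lands with bottom-row=3; cleared 0 line(s) (total 0); column heights now [4 2 5 6 0 0 0], max=6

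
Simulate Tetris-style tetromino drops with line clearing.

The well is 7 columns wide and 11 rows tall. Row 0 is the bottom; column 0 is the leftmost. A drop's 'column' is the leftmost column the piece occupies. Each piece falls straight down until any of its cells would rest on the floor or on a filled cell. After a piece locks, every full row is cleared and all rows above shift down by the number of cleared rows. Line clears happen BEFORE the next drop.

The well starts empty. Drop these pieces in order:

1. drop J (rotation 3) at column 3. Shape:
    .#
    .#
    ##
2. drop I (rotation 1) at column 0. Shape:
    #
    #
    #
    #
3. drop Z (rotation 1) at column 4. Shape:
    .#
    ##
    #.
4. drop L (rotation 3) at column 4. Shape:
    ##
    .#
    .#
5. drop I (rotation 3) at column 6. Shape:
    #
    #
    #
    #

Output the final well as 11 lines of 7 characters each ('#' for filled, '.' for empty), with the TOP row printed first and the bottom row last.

Drop 1: J rot3 at col 3 lands with bottom-row=0; cleared 0 line(s) (total 0); column heights now [0 0 0 1 3 0 0], max=3
Drop 2: I rot1 at col 0 lands with bottom-row=0; cleared 0 line(s) (total 0); column heights now [4 0 0 1 3 0 0], max=4
Drop 3: Z rot1 at col 4 lands with bottom-row=3; cleared 0 line(s) (total 0); column heights now [4 0 0 1 5 6 0], max=6
Drop 4: L rot3 at col 4 lands with bottom-row=6; cleared 0 line(s) (total 0); column heights now [4 0 0 1 9 9 0], max=9
Drop 5: I rot3 at col 6 lands with bottom-row=0; cleared 0 line(s) (total 0); column heights now [4 0 0 1 9 9 4], max=9

Answer: .......
.......
....##.
.....#.
.....#.
.....#.
....##.
#...#.#
#...#.#
#...#.#
#..##.#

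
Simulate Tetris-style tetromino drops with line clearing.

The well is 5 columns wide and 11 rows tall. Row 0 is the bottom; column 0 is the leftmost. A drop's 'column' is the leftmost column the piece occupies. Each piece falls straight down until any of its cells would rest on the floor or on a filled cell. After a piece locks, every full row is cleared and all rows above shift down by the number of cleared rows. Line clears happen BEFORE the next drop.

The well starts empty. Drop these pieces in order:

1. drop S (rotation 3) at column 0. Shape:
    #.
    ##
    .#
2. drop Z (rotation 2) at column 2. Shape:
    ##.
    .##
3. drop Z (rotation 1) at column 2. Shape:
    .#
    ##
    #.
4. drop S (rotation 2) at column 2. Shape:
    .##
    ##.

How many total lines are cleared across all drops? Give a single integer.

Drop 1: S rot3 at col 0 lands with bottom-row=0; cleared 0 line(s) (total 0); column heights now [3 2 0 0 0], max=3
Drop 2: Z rot2 at col 2 lands with bottom-row=0; cleared 0 line(s) (total 0); column heights now [3 2 2 2 1], max=3
Drop 3: Z rot1 at col 2 lands with bottom-row=2; cleared 0 line(s) (total 0); column heights now [3 2 4 5 1], max=5
Drop 4: S rot2 at col 2 lands with bottom-row=5; cleared 0 line(s) (total 0); column heights now [3 2 6 7 7], max=7

Answer: 0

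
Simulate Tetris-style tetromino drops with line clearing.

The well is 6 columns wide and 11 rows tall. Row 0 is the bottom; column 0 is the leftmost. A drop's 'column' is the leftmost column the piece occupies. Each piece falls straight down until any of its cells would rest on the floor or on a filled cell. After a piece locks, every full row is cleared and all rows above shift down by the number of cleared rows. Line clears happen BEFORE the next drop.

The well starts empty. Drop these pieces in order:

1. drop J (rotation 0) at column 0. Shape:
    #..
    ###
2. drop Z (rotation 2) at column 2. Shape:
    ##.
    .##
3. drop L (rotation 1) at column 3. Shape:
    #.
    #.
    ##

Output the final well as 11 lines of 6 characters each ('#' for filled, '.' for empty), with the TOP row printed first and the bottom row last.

Answer: ......
......
......
......
......
......
...#..
...#..
...##.
#.##..
#####.

Derivation:
Drop 1: J rot0 at col 0 lands with bottom-row=0; cleared 0 line(s) (total 0); column heights now [2 1 1 0 0 0], max=2
Drop 2: Z rot2 at col 2 lands with bottom-row=0; cleared 0 line(s) (total 0); column heights now [2 1 2 2 1 0], max=2
Drop 3: L rot1 at col 3 lands with bottom-row=2; cleared 0 line(s) (total 0); column heights now [2 1 2 5 3 0], max=5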